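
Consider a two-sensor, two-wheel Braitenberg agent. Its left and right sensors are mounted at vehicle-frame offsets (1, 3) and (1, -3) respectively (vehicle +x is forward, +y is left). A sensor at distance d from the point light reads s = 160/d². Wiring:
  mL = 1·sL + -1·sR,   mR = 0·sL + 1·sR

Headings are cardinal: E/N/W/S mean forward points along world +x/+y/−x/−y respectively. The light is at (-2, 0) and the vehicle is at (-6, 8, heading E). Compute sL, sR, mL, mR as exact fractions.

left sensor world pos  = (-5, 11); dL² = 130
right sensor world pos = (-5, 5); dR² = 34
sL = 160/130 = 16/13
sR = 160/34 = 80/17
mL = 1·sL + -1·sR = -768/221
mR = 0·sL + 1·sR = 80/17

16/13 80/17 -768/221 80/17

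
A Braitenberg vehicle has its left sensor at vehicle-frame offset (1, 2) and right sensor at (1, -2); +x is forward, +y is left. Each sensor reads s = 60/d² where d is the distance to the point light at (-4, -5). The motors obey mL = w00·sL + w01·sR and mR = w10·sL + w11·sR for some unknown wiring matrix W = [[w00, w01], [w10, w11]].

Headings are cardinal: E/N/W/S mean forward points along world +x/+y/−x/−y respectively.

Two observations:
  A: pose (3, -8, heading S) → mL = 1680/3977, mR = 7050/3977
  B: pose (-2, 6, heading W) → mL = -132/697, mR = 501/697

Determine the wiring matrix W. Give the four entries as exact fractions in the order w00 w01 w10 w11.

obs A: pose=(3,-8,S) → sL=60/97, sR=60/41, mL=1680/3977, mR=7050/3977
obs B: pose=(-2,6,W) → sL=30/41, sR=6/17, mL=-132/697, mR=501/697
sensor matrix S = [[60/97, 60/41], [30/41, 6/17]]; det S = -2363040/2771969
solve [mL_A; mL_B] = S·[w00; w01] and [mR_A; mR_B] = S·[w10; w11]:
  w00 = -1/2, w01 = 1/2, w10 = 1/2, w11 = 1

-1/2 1/2 1/2 1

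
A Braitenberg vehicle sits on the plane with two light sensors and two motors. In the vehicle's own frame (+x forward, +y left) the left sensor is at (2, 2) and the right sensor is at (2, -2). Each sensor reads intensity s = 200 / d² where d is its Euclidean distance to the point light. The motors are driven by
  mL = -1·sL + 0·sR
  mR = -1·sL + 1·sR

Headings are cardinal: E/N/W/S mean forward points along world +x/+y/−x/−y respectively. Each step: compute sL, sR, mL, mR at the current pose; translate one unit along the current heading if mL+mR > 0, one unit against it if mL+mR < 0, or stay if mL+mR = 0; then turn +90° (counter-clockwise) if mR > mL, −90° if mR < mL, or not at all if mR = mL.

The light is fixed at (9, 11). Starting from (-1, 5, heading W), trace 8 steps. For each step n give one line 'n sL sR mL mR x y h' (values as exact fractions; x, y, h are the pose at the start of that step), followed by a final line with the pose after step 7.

0 25/26 5/4 -25/26 15/52 -1 5 W
1 200/113 40/37 -200/113 -2880/4181 0 5 S
2 100/29 100/49 -100/29 -2000/1421 0 6 E
3 200/153 200/73 -200/153 16000/11169 -1 6 N
4 10/9 50/37 -10/9 80/333 -1 7 W
5 40/17 200/157 -40/17 -2880/2669 0 7 S
6 4 100/37 -4 -48/37 0 8 E
7 40/29 40/13 -40/29 640/377 -1 8 N
final -1 9 W

n=0: pose=(-1,5,W); sL=25/26, sR=5/4; mL=-25/26, mR=15/52; mL+mR=-35/52 → advance -1; mR−mL=5/4 → turn +1·90°
n=1: pose=(0,5,S); sL=200/113, sR=40/37; mL=-200/113, mR=-2880/4181; mL+mR=-10280/4181 → advance -1; mR−mL=40/37 → turn +1·90°
n=2: pose=(0,6,E); sL=100/29, sR=100/49; mL=-100/29, mR=-2000/1421; mL+mR=-6900/1421 → advance -1; mR−mL=100/49 → turn +1·90°
n=3: pose=(-1,6,N); sL=200/153, sR=200/73; mL=-200/153, mR=16000/11169; mL+mR=1400/11169 → advance +1; mR−mL=200/73 → turn +1·90°
n=4: pose=(-1,7,W); sL=10/9, sR=50/37; mL=-10/9, mR=80/333; mL+mR=-290/333 → advance -1; mR−mL=50/37 → turn +1·90°
n=5: pose=(0,7,S); sL=40/17, sR=200/157; mL=-40/17, mR=-2880/2669; mL+mR=-9160/2669 → advance -1; mR−mL=200/157 → turn +1·90°
n=6: pose=(0,8,E); sL=4, sR=100/37; mL=-4, mR=-48/37; mL+mR=-196/37 → advance -1; mR−mL=100/37 → turn +1·90°
n=7: pose=(-1,8,N); sL=40/29, sR=40/13; mL=-40/29, mR=640/377; mL+mR=120/377 → advance +1; mR−mL=40/13 → turn +1·90°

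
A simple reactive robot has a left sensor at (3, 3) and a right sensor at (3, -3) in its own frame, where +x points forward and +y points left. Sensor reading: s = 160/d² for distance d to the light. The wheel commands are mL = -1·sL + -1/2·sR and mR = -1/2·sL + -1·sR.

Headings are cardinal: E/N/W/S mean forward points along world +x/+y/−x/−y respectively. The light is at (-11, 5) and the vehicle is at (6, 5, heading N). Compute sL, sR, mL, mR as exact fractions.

32/41 160/409 -16368/16769 -13104/16769

left sensor world pos  = (3, 8); dL² = 205
right sensor world pos = (9, 8); dR² = 409
sL = 160/205 = 32/41
sR = 160/409 = 160/409
mL = -1·sL + -1/2·sR = -16368/16769
mR = -1/2·sL + -1·sR = -13104/16769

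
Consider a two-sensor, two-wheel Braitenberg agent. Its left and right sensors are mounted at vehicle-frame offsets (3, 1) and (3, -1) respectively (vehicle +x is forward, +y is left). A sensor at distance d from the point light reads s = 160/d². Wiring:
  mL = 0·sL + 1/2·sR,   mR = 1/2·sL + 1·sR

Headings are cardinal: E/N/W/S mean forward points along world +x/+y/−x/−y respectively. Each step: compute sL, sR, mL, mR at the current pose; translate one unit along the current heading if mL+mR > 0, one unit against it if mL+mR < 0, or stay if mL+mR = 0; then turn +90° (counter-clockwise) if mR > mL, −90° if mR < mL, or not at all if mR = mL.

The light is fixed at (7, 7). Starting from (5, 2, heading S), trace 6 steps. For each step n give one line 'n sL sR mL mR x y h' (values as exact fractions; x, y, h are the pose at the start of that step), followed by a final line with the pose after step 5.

0 32/13 160/73 80/73 3248/949 5 2 S
1 80/13 16/5 8/5 408/65 5 1 E
2 160/13 160/9 80/9 2800/117 6 1 N
3 40/13 5 5/2 85/13 6 2 W
4 32/13 160/73 80/73 3248/949 5 2 S
5 80/13 16/5 8/5 408/65 5 1 E
final 6 1 N

n=0: pose=(5,2,S); sL=32/13, sR=160/73; mL=80/73, mR=3248/949; mL+mR=4288/949 → advance +1; mR−mL=2208/949 → turn +1·90°
n=1: pose=(5,1,E); sL=80/13, sR=16/5; mL=8/5, mR=408/65; mL+mR=512/65 → advance +1; mR−mL=304/65 → turn +1·90°
n=2: pose=(6,1,N); sL=160/13, sR=160/9; mL=80/9, mR=2800/117; mL+mR=1280/39 → advance +1; mR−mL=1760/117 → turn +1·90°
n=3: pose=(6,2,W); sL=40/13, sR=5; mL=5/2, mR=85/13; mL+mR=235/26 → advance +1; mR−mL=105/26 → turn +1·90°
n=4: pose=(5,2,S); sL=32/13, sR=160/73; mL=80/73, mR=3248/949; mL+mR=4288/949 → advance +1; mR−mL=2208/949 → turn +1·90°
n=5: pose=(5,1,E); sL=80/13, sR=16/5; mL=8/5, mR=408/65; mL+mR=512/65 → advance +1; mR−mL=304/65 → turn +1·90°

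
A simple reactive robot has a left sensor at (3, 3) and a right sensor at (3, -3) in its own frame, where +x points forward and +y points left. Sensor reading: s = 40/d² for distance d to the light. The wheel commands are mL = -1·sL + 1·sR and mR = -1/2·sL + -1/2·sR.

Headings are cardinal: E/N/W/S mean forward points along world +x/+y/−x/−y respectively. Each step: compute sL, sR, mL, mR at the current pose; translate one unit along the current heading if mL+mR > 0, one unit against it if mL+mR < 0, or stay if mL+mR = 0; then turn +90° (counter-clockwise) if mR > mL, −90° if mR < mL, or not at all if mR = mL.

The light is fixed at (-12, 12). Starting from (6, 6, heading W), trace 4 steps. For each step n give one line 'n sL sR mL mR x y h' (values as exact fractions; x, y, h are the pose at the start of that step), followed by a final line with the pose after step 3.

0 20/153 20/117 80/1989 -100/663 6 6 W
1 8/53 40/493 -1824/26129 -3032/26129 7 6 N
2 2/25 5/73 -21/1825 -271/3650 7 5 E
3 40/541 8/65 1728/35165 -3464/35165 6 5 S
final 6 6 W

n=0: pose=(6,6,W); sL=20/153, sR=20/117; mL=80/1989, mR=-100/663; mL+mR=-220/1989 → advance -1; mR−mL=-380/1989 → turn -1·90°
n=1: pose=(7,6,N); sL=8/53, sR=40/493; mL=-1824/26129, mR=-3032/26129; mL+mR=-4856/26129 → advance -1; mR−mL=-1208/26129 → turn -1·90°
n=2: pose=(7,5,E); sL=2/25, sR=5/73; mL=-21/1825, mR=-271/3650; mL+mR=-313/3650 → advance -1; mR−mL=-229/3650 → turn -1·90°
n=3: pose=(6,5,S); sL=40/541, sR=8/65; mL=1728/35165, mR=-3464/35165; mL+mR=-1736/35165 → advance -1; mR−mL=-5192/35165 → turn -1·90°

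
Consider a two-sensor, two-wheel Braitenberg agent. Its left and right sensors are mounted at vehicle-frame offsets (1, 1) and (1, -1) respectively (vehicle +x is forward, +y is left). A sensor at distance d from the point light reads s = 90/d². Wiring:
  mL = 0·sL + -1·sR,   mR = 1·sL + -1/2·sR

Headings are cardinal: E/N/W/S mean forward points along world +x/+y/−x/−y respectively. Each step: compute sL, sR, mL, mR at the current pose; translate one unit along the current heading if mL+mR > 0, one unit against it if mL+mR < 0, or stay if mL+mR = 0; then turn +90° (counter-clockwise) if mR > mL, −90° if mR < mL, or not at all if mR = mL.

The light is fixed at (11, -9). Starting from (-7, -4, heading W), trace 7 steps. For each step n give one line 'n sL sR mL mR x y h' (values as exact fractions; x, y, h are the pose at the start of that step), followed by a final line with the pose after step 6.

n=0: pose=(-7,-4,W); sL=90/377, sR=90/397; mL=-90/397, mR=18765/149669; mL+mR=-15165/149669 → advance -1; mR−mL=52695/149669 → turn +1·90°
n=1: pose=(-6,-4,S); sL=45/136, sR=9/34; mL=-9/34, mR=27/136; mL+mR=-9/136 → advance -1; mR−mL=63/136 → turn +1·90°
n=2: pose=(-6,-3,E); sL=18/61, sR=90/281; mL=-90/281, mR=2313/17141; mL+mR=-3177/17141 → advance -1; mR−mL=7803/17141 → turn +1·90°
n=3: pose=(-7,-3,N); sL=9/41, sR=45/169; mL=-45/169, mR=1197/13858; mL+mR=-2493/13858 → advance -1; mR−mL=4887/13858 → turn +1·90°
n=4: pose=(-7,-4,W); sL=90/377, sR=90/397; mL=-90/397, mR=18765/149669; mL+mR=-15165/149669 → advance -1; mR−mL=52695/149669 → turn +1·90°
n=5: pose=(-6,-4,S); sL=45/136, sR=9/34; mL=-9/34, mR=27/136; mL+mR=-9/136 → advance -1; mR−mL=63/136 → turn +1·90°
n=6: pose=(-6,-3,E); sL=18/61, sR=90/281; mL=-90/281, mR=2313/17141; mL+mR=-3177/17141 → advance -1; mR−mL=7803/17141 → turn +1·90°

0 90/377 90/397 -90/397 18765/149669 -7 -4 W
1 45/136 9/34 -9/34 27/136 -6 -4 S
2 18/61 90/281 -90/281 2313/17141 -6 -3 E
3 9/41 45/169 -45/169 1197/13858 -7 -3 N
4 90/377 90/397 -90/397 18765/149669 -7 -4 W
5 45/136 9/34 -9/34 27/136 -6 -4 S
6 18/61 90/281 -90/281 2313/17141 -6 -3 E
final -7 -3 N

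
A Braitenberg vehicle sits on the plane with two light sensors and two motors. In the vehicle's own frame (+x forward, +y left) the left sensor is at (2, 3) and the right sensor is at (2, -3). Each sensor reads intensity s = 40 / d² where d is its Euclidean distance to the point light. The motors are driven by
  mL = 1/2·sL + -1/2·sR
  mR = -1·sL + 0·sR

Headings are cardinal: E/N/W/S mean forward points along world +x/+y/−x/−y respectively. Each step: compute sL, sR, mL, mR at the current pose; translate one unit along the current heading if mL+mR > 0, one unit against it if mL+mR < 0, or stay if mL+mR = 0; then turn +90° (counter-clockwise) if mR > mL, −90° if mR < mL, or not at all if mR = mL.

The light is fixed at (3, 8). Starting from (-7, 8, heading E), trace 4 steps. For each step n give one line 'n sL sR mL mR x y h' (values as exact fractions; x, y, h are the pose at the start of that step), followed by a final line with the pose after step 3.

0 40/73 40/73 0 -40/73 -7 8 E
1 10/17 1/5 33/170 -10/17 -8 8 S
2 40/173 8/37 48/6401 -40/173 -8 9 W
3 20/89 20/29 -600/2581 -20/89 -7 9 N
final -7 8 W

n=0: pose=(-7,8,E); sL=40/73, sR=40/73; mL=0, mR=-40/73; mL+mR=-40/73 → advance -1; mR−mL=-40/73 → turn -1·90°
n=1: pose=(-8,8,S); sL=10/17, sR=1/5; mL=33/170, mR=-10/17; mL+mR=-67/170 → advance -1; mR−mL=-133/170 → turn -1·90°
n=2: pose=(-8,9,W); sL=40/173, sR=8/37; mL=48/6401, mR=-40/173; mL+mR=-1432/6401 → advance -1; mR−mL=-1528/6401 → turn -1·90°
n=3: pose=(-7,9,N); sL=20/89, sR=20/29; mL=-600/2581, mR=-20/89; mL+mR=-1180/2581 → advance -1; mR−mL=20/2581 → turn +1·90°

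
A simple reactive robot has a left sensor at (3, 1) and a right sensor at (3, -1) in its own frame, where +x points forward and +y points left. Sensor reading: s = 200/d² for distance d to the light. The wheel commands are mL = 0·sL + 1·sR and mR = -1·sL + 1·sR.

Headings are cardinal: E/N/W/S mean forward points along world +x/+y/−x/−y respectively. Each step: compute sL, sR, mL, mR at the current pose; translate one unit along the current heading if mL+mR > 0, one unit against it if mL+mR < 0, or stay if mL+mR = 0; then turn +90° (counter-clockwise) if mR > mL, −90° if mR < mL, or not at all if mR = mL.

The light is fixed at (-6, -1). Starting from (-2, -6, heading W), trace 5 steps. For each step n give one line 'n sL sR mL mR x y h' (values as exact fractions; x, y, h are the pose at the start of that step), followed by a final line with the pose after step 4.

n=0: pose=(-2,-6,W); sL=200/37, sR=200/17; mL=200/17, mR=4000/629; mL+mR=11400/629 → advance +1; mR−mL=-200/37 → turn -1·90°
n=1: pose=(-3,-6,N); sL=25, sR=10; mL=10, mR=-15; mL+mR=-5 → advance -1; mR−mL=-25 → turn -1·90°
n=2: pose=(-3,-7,E); sL=200/61, sR=40/17; mL=40/17, mR=-960/1037; mL+mR=1480/1037 → advance +1; mR−mL=-200/61 → turn -1·90°
n=3: pose=(-2,-7,S); sL=100/53, sR=20/9; mL=20/9, mR=160/477; mL+mR=1220/477 → advance +1; mR−mL=-100/53 → turn -1·90°
n=4: pose=(-2,-8,W); sL=40/13, sR=200/37; mL=200/37, mR=1120/481; mL+mR=3720/481 → advance +1; mR−mL=-40/13 → turn -1·90°

0 200/37 200/17 200/17 4000/629 -2 -6 W
1 25 10 10 -15 -3 -6 N
2 200/61 40/17 40/17 -960/1037 -3 -7 E
3 100/53 20/9 20/9 160/477 -2 -7 S
4 40/13 200/37 200/37 1120/481 -2 -8 W
final -3 -8 N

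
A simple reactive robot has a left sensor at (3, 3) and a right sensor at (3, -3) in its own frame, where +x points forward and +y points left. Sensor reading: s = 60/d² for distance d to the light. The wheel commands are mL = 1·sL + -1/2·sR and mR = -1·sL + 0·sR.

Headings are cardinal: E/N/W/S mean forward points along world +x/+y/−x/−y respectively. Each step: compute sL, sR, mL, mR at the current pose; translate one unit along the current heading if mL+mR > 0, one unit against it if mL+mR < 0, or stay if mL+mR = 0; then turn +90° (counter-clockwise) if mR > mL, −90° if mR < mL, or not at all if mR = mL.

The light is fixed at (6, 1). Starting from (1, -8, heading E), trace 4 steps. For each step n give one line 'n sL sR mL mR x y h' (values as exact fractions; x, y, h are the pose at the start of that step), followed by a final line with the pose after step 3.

n=0: pose=(1,-8,E); sL=3/2, sR=15/37; mL=48/37, mR=-3/2; mL+mR=-15/74 → advance -1; mR−mL=-207/74 → turn -1·90°
n=1: pose=(0,-8,S); sL=20/51, sR=4/15; mL=22/85, mR=-20/51; mL+mR=-2/15 → advance -1; mR−mL=-166/255 → turn -1·90°
n=2: pose=(0,-7,W); sL=30/101, sR=30/53; mL=75/5353, mR=-30/101; mL+mR=-15/53 → advance -1; mR−mL=-1665/5353 → turn -1·90°
n=3: pose=(1,-7,N); sL=60/89, sR=60/29; mL=-930/2581, mR=-60/89; mL+mR=-30/29 → advance -1; mR−mL=-810/2581 → turn -1·90°

0 3/2 15/37 48/37 -3/2 1 -8 E
1 20/51 4/15 22/85 -20/51 0 -8 S
2 30/101 30/53 75/5353 -30/101 0 -7 W
3 60/89 60/29 -930/2581 -60/89 1 -7 N
final 1 -8 E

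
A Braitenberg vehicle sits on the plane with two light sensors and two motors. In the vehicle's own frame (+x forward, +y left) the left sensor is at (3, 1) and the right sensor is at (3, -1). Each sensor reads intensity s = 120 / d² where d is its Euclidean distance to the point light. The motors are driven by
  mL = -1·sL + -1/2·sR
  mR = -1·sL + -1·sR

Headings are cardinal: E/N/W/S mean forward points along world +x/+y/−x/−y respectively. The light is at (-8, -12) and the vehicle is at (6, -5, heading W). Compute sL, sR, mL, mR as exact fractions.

left sensor world pos  = (3, -6); dL² = 157
right sensor world pos = (3, -4); dR² = 185
sL = 120/157 = 120/157
sR = 120/185 = 24/37
mL = -1·sL + -1/2·sR = -6324/5809
mR = -1·sL + -1·sR = -8208/5809

120/157 24/37 -6324/5809 -8208/5809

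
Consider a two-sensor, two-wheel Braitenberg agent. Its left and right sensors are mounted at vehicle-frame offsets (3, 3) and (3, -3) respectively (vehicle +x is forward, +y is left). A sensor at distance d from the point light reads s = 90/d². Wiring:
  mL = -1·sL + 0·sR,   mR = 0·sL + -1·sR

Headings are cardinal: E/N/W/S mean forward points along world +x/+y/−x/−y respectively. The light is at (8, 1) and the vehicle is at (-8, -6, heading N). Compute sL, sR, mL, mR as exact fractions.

left sensor world pos  = (-11, -3); dL² = 377
right sensor world pos = (-5, -3); dR² = 185
sL = 90/377 = 90/377
sR = 90/185 = 18/37
mL = -1·sL + 0·sR = -90/377
mR = 0·sL + -1·sR = -18/37

90/377 18/37 -90/377 -18/37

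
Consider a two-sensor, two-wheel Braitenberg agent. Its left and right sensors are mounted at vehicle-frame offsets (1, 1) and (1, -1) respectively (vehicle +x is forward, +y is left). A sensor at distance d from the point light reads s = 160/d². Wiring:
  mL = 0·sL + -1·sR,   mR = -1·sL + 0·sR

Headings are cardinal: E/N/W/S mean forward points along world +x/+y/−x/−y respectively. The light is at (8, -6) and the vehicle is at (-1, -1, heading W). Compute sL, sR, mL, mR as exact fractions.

40/29 20/17 -20/17 -40/29

left sensor world pos  = (-2, -2); dL² = 116
right sensor world pos = (-2, 0); dR² = 136
sL = 160/116 = 40/29
sR = 160/136 = 20/17
mL = 0·sL + -1·sR = -20/17
mR = -1·sL + 0·sR = -40/29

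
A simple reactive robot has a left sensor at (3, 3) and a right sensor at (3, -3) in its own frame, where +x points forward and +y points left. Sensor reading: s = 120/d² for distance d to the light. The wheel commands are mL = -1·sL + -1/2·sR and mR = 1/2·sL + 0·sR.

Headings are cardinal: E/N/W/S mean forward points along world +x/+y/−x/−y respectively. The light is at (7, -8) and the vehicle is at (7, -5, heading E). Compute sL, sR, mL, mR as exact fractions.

left sensor world pos  = (10, -2); dL² = 45
right sensor world pos = (10, -8); dR² = 9
sL = 120/45 = 8/3
sR = 120/9 = 40/3
mL = -1·sL + -1/2·sR = -28/3
mR = 1/2·sL + 0·sR = 4/3

8/3 40/3 -28/3 4/3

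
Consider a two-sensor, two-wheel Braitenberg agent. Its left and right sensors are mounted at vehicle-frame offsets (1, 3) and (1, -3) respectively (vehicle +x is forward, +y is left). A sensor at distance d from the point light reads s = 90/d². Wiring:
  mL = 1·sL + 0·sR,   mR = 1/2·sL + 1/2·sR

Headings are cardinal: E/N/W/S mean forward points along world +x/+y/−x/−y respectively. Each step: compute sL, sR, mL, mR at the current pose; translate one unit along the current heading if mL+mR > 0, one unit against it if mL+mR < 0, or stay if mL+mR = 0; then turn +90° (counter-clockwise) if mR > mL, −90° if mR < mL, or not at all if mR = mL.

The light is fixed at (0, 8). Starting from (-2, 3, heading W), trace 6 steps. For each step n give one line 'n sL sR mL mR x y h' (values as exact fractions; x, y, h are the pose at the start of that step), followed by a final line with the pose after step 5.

0 90/73 90/13 90/73 3870/949 -2 3 W
1 5/2 5/4 5/2 15/8 -3 3 S
2 90/97 18/5 90/97 1098/485 -3 2 W
3 9/5 45/49 9/5 333/245 -4 2 S
4 18/25 90/41 18/25 1494/1025 -4 1 W
5 45/34 45/64 45/34 2205/2176 -5 1 S
final -5 0 W

n=0: pose=(-2,3,W); sL=90/73, sR=90/13; mL=90/73, mR=3870/949; mL+mR=5040/949 → advance +1; mR−mL=2700/949 → turn +1·90°
n=1: pose=(-3,3,S); sL=5/2, sR=5/4; mL=5/2, mR=15/8; mL+mR=35/8 → advance +1; mR−mL=-5/8 → turn -1·90°
n=2: pose=(-3,2,W); sL=90/97, sR=18/5; mL=90/97, mR=1098/485; mL+mR=1548/485 → advance +1; mR−mL=648/485 → turn +1·90°
n=3: pose=(-4,2,S); sL=9/5, sR=45/49; mL=9/5, mR=333/245; mL+mR=774/245 → advance +1; mR−mL=-108/245 → turn -1·90°
n=4: pose=(-4,1,W); sL=18/25, sR=90/41; mL=18/25, mR=1494/1025; mL+mR=2232/1025 → advance +1; mR−mL=756/1025 → turn +1·90°
n=5: pose=(-5,1,S); sL=45/34, sR=45/64; mL=45/34, mR=2205/2176; mL+mR=5085/2176 → advance +1; mR−mL=-675/2176 → turn -1·90°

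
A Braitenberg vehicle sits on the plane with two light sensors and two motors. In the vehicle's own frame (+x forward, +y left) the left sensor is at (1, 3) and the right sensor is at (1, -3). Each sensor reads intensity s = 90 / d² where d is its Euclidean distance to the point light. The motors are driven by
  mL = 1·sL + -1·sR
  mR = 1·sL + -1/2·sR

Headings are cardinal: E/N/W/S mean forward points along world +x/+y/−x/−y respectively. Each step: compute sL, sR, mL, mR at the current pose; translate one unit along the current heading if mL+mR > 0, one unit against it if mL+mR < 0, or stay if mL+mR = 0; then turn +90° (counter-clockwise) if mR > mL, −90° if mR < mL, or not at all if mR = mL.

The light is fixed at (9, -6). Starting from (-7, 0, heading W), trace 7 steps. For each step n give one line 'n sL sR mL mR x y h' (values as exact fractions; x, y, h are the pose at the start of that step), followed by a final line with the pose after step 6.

0 45/149 9/37 324/5513 1989/11026 -7 0 W
1 90/221 18/85 216/1105 333/1105 -8 0 S
2 9/32 9/26 -27/416 45/416 -8 -1 E
3 90/397 18/41 -3456/16277 117/16277 -7 -1 N
4 9/29 45/169 216/4901 1737/9802 -7 -2 W
5 18/41 90/409 3672/16769 5517/16769 -8 -2 S
6 45/146 45/128 -405/9344 2475/18688 -8 -3 E
final -7 -3 N

n=0: pose=(-7,0,W); sL=45/149, sR=9/37; mL=324/5513, mR=1989/11026; mL+mR=2637/11026 → advance +1; mR−mL=9/74 → turn +1·90°
n=1: pose=(-8,0,S); sL=90/221, sR=18/85; mL=216/1105, mR=333/1105; mL+mR=549/1105 → advance +1; mR−mL=9/85 → turn +1·90°
n=2: pose=(-8,-1,E); sL=9/32, sR=9/26; mL=-27/416, mR=45/416; mL+mR=9/208 → advance +1; mR−mL=9/52 → turn +1·90°
n=3: pose=(-7,-1,N); sL=90/397, sR=18/41; mL=-3456/16277, mR=117/16277; mL+mR=-3339/16277 → advance -1; mR−mL=9/41 → turn +1·90°
n=4: pose=(-7,-2,W); sL=9/29, sR=45/169; mL=216/4901, mR=1737/9802; mL+mR=2169/9802 → advance +1; mR−mL=45/338 → turn +1·90°
n=5: pose=(-8,-2,S); sL=18/41, sR=90/409; mL=3672/16769, mR=5517/16769; mL+mR=9189/16769 → advance +1; mR−mL=45/409 → turn +1·90°
n=6: pose=(-8,-3,E); sL=45/146, sR=45/128; mL=-405/9344, mR=2475/18688; mL+mR=1665/18688 → advance +1; mR−mL=45/256 → turn +1·90°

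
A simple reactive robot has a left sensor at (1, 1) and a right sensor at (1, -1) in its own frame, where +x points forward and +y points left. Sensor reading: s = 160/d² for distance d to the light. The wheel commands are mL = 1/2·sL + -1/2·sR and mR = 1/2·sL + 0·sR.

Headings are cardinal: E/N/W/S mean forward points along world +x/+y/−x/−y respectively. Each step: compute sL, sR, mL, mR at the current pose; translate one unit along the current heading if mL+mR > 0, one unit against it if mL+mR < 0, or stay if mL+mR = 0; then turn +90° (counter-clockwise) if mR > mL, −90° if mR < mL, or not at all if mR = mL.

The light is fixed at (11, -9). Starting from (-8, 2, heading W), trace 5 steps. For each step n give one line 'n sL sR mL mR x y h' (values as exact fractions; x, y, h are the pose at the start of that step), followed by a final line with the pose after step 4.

0 8/25 5/17 11/850 4/25 -8 2 W
1 160/461 160/541 6400/249401 80/461 -9 2 S
2 80/241 80/221 -800/53261 40/241 -9 1 E
3 160/521 32/89 -1216/46369 80/521 -8 1 N
4 8/25 5/17 11/850 4/25 -8 2 W
final -9 2 S

n=0: pose=(-8,2,W); sL=8/25, sR=5/17; mL=11/850, mR=4/25; mL+mR=147/850 → advance +1; mR−mL=5/34 → turn +1·90°
n=1: pose=(-9,2,S); sL=160/461, sR=160/541; mL=6400/249401, mR=80/461; mL+mR=49680/249401 → advance +1; mR−mL=80/541 → turn +1·90°
n=2: pose=(-9,1,E); sL=80/241, sR=80/221; mL=-800/53261, mR=40/241; mL+mR=8040/53261 → advance +1; mR−mL=40/221 → turn +1·90°
n=3: pose=(-8,1,N); sL=160/521, sR=32/89; mL=-1216/46369, mR=80/521; mL+mR=5904/46369 → advance +1; mR−mL=16/89 → turn +1·90°
n=4: pose=(-8,2,W); sL=8/25, sR=5/17; mL=11/850, mR=4/25; mL+mR=147/850 → advance +1; mR−mL=5/34 → turn +1·90°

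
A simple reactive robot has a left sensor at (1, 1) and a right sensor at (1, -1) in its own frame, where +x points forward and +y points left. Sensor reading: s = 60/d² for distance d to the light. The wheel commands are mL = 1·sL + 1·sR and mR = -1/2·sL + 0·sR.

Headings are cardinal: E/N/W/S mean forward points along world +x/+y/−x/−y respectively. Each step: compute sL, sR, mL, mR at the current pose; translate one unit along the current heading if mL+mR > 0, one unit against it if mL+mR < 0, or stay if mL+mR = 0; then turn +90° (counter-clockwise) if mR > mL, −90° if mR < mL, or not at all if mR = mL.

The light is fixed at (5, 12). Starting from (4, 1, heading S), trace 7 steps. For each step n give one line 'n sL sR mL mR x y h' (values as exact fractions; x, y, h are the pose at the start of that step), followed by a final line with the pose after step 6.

n=0: pose=(4,1,S); sL=5/12, sR=15/37; mL=365/444, mR=-5/24; mL+mR=545/888 → advance +1; mR−mL=-305/296 → turn -1·90°
n=1: pose=(4,0,W); sL=60/173, sR=12/25; mL=3576/4325, mR=-30/173; mL+mR=2826/4325 → advance +1; mR−mL=-4326/4325 → turn -1·90°
n=2: pose=(3,0,N); sL=6/13, sR=30/61; mL=756/793, mR=-3/13; mL+mR=573/793 → advance +1; mR−mL=-939/793 → turn -1·90°
n=3: pose=(3,1,E); sL=60/101, sR=12/29; mL=2952/2929, mR=-30/101; mL+mR=2082/2929 → advance +1; mR−mL=-3822/2929 → turn -1·90°
n=4: pose=(4,1,S); sL=5/12, sR=15/37; mL=365/444, mR=-5/24; mL+mR=545/888 → advance +1; mR−mL=-305/296 → turn -1·90°
n=5: pose=(4,0,W); sL=60/173, sR=12/25; mL=3576/4325, mR=-30/173; mL+mR=2826/4325 → advance +1; mR−mL=-4326/4325 → turn -1·90°
n=6: pose=(3,0,N); sL=6/13, sR=30/61; mL=756/793, mR=-3/13; mL+mR=573/793 → advance +1; mR−mL=-939/793 → turn -1·90°

0 5/12 15/37 365/444 -5/24 4 1 S
1 60/173 12/25 3576/4325 -30/173 4 0 W
2 6/13 30/61 756/793 -3/13 3 0 N
3 60/101 12/29 2952/2929 -30/101 3 1 E
4 5/12 15/37 365/444 -5/24 4 1 S
5 60/173 12/25 3576/4325 -30/173 4 0 W
6 6/13 30/61 756/793 -3/13 3 0 N
final 3 1 E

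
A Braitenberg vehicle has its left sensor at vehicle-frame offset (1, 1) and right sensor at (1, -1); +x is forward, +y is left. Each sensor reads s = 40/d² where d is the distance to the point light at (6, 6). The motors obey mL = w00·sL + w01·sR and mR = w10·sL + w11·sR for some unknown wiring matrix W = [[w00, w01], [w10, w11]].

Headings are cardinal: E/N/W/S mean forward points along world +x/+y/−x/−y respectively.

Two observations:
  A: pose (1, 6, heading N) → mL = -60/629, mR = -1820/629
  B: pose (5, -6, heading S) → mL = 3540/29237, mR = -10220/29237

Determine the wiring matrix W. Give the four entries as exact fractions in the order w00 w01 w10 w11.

obs A: pose=(1,6,N) → sL=40/37, sR=40/17, mL=-60/629, mR=-1820/629
obs B: pose=(5,-6,S) → sL=40/169, sR=40/173, mL=3540/29237, mR=-10220/29237
sensor matrix S = [[40/37, 40/17], [40/169, 40/173]]; det S = -5644800/18390073
solve [mL_A; mL_B] = S·[w00; w01] and [mR_A; mR_B] = S·[w10; w11]:
  w00 = 1, w01 = -1/2, w10 = -1/2, w11 = -1

1 -1/2 -1/2 -1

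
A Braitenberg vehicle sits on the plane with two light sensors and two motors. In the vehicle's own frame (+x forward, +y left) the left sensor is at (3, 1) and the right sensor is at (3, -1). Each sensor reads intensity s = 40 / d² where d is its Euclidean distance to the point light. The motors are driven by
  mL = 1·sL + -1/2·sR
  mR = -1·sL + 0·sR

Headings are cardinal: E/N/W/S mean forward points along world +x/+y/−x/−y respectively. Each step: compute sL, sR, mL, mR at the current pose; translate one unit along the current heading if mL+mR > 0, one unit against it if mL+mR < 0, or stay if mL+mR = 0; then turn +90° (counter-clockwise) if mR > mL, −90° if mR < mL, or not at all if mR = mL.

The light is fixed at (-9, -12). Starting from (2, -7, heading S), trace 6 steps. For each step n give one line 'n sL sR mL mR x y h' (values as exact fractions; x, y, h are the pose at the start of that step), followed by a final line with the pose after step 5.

0 10/37 5/13 75/962 -10/37 2 -7 S
1 40/89 40/113 2740/10057 -40/89 2 -6 W
2 20/101 4/25 298/2525 -20/101 3 -6 N
3 40/261 40/241 4420/62901 -40/261 3 -7 E
4 10/37 5/13 75/962 -10/37 2 -7 S
5 40/89 40/113 2740/10057 -40/89 2 -6 W
final 3 -6 N

n=0: pose=(2,-7,S); sL=10/37, sR=5/13; mL=75/962, mR=-10/37; mL+mR=-5/26 → advance -1; mR−mL=-335/962 → turn -1·90°
n=1: pose=(2,-6,W); sL=40/89, sR=40/113; mL=2740/10057, mR=-40/89; mL+mR=-20/113 → advance -1; mR−mL=-7260/10057 → turn -1·90°
n=2: pose=(3,-6,N); sL=20/101, sR=4/25; mL=298/2525, mR=-20/101; mL+mR=-2/25 → advance -1; mR−mL=-798/2525 → turn -1·90°
n=3: pose=(3,-7,E); sL=40/261, sR=40/241; mL=4420/62901, mR=-40/261; mL+mR=-20/241 → advance -1; mR−mL=-14060/62901 → turn -1·90°
n=4: pose=(2,-7,S); sL=10/37, sR=5/13; mL=75/962, mR=-10/37; mL+mR=-5/26 → advance -1; mR−mL=-335/962 → turn -1·90°
n=5: pose=(2,-6,W); sL=40/89, sR=40/113; mL=2740/10057, mR=-40/89; mL+mR=-20/113 → advance -1; mR−mL=-7260/10057 → turn -1·90°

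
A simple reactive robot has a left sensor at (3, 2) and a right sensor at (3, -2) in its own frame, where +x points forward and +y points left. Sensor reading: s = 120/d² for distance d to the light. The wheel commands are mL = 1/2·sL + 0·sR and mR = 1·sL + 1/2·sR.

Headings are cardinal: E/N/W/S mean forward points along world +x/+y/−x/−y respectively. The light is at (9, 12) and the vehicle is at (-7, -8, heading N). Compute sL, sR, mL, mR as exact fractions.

left sensor world pos  = (-9, -5); dL² = 613
right sensor world pos = (-5, -5); dR² = 485
sL = 120/613 = 120/613
sR = 120/485 = 24/97
mL = 1/2·sL + 0·sR = 60/613
mR = 1·sL + 1/2·sR = 18996/59461

120/613 24/97 60/613 18996/59461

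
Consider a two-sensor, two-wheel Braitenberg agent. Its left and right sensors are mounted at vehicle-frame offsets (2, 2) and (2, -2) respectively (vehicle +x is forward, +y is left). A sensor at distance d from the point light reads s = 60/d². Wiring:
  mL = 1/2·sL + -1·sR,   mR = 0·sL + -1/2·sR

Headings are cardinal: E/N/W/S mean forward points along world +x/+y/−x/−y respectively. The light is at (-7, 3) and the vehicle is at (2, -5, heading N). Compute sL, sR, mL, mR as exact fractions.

12/17 60/157 -78/2669 -30/157

left sensor world pos  = (0, -3); dL² = 85
right sensor world pos = (4, -3); dR² = 157
sL = 60/85 = 12/17
sR = 60/157 = 60/157
mL = 1/2·sL + -1·sR = -78/2669
mR = 0·sL + -1/2·sR = -30/157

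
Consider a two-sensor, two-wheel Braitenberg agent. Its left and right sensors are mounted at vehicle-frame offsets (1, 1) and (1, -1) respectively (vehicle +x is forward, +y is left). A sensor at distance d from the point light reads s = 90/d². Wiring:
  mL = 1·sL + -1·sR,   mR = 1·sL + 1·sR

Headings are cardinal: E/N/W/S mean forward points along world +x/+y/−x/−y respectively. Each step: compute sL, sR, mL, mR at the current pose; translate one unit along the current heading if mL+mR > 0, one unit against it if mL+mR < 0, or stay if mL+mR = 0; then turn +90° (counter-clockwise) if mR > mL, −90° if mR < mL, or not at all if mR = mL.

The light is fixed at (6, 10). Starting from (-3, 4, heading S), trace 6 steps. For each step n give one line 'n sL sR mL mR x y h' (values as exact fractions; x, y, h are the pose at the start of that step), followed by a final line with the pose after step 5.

0 90/113 90/149 3240/16837 23580/16837 -3 4 S
1 9/10 45/64 63/320 513/320 -3 3 E
2 10/13 18/17 -64/221 404/221 -2 3 N
3 9/13 45/53 -108/689 1062/689 -2 4 W
4 90/113 90/149 3240/16837 23580/16837 -3 4 S
5 9/10 45/64 63/320 513/320 -3 3 E
final -2 3 N

n=0: pose=(-3,4,S); sL=90/113, sR=90/149; mL=3240/16837, mR=23580/16837; mL+mR=180/113 → advance +1; mR−mL=180/149 → turn +1·90°
n=1: pose=(-3,3,E); sL=9/10, sR=45/64; mL=63/320, mR=513/320; mL+mR=9/5 → advance +1; mR−mL=45/32 → turn +1·90°
n=2: pose=(-2,3,N); sL=10/13, sR=18/17; mL=-64/221, mR=404/221; mL+mR=20/13 → advance +1; mR−mL=36/17 → turn +1·90°
n=3: pose=(-2,4,W); sL=9/13, sR=45/53; mL=-108/689, mR=1062/689; mL+mR=18/13 → advance +1; mR−mL=90/53 → turn +1·90°
n=4: pose=(-3,4,S); sL=90/113, sR=90/149; mL=3240/16837, mR=23580/16837; mL+mR=180/113 → advance +1; mR−mL=180/149 → turn +1·90°
n=5: pose=(-3,3,E); sL=9/10, sR=45/64; mL=63/320, mR=513/320; mL+mR=9/5 → advance +1; mR−mL=45/32 → turn +1·90°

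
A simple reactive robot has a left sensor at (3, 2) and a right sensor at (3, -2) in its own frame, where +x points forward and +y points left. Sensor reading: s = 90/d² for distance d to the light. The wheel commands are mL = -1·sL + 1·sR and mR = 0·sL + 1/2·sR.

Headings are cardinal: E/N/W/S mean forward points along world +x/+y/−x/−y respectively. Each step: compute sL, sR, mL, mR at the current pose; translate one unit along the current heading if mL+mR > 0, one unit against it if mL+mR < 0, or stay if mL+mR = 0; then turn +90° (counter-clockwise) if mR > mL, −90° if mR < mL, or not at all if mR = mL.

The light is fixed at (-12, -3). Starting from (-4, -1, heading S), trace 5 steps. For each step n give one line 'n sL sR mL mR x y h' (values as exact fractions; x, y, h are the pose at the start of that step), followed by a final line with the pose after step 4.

0 90/101 90/37 5760/3737 45/37 -4 -1 S
1 45/13 45/17 -180/221 45/34 -4 -2 W
2 18/17 90/29 1008/493 45/29 -5 -2 S
3 9/2 9/2 0 9/4 -5 -3 W
4 90/73 18/5 864/365 9/5 -6 -3 S
final -6 -4 W

n=0: pose=(-4,-1,S); sL=90/101, sR=90/37; mL=5760/3737, mR=45/37; mL+mR=10305/3737 → advance +1; mR−mL=-1215/3737 → turn -1·90°
n=1: pose=(-4,-2,W); sL=45/13, sR=45/17; mL=-180/221, mR=45/34; mL+mR=225/442 → advance +1; mR−mL=945/442 → turn +1·90°
n=2: pose=(-5,-2,S); sL=18/17, sR=90/29; mL=1008/493, mR=45/29; mL+mR=1773/493 → advance +1; mR−mL=-243/493 → turn -1·90°
n=3: pose=(-5,-3,W); sL=9/2, sR=9/2; mL=0, mR=9/4; mL+mR=9/4 → advance +1; mR−mL=9/4 → turn +1·90°
n=4: pose=(-6,-3,S); sL=90/73, sR=18/5; mL=864/365, mR=9/5; mL+mR=1521/365 → advance +1; mR−mL=-207/365 → turn -1·90°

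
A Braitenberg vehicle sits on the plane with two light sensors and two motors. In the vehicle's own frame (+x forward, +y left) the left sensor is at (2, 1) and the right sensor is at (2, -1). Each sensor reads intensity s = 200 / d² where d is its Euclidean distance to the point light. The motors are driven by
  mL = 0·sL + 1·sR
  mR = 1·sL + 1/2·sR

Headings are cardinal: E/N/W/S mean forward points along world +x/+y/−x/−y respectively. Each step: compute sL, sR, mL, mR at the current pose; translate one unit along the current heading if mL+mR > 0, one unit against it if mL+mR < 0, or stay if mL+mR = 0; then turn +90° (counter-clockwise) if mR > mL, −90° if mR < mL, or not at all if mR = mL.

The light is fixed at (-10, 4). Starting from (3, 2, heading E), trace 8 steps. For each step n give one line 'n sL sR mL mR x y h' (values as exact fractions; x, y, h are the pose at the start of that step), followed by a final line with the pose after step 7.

n=0: pose=(3,2,E); sL=100/113, sR=100/117; mL=100/117, mR=17350/13221; mL+mR=9550/4407 → advance +1; mR−mL=6050/13221 → turn +1·90°
n=1: pose=(4,2,N); sL=200/169, sR=8/9; mL=8/9, mR=2476/1521; mL+mR=1276/507 → advance +1; mR−mL=1124/1521 → turn +1·90°
n=2: pose=(4,3,W); sL=50/37, sR=25/18; mL=25/18, mR=2725/1332; mL+mR=1525/444 → advance +1; mR−mL=875/1332 → turn +1·90°
n=3: pose=(3,3,S); sL=40/41, sR=200/153; mL=200/153, mR=10220/6273; mL+mR=6140/2091 → advance +1; mR−mL=2020/6273 → turn +1·90°
n=4: pose=(3,2,E); sL=100/113, sR=100/117; mL=100/117, mR=17350/13221; mL+mR=9550/4407 → advance +1; mR−mL=6050/13221 → turn +1·90°
n=5: pose=(4,2,N); sL=200/169, sR=8/9; mL=8/9, mR=2476/1521; mL+mR=1276/507 → advance +1; mR−mL=1124/1521 → turn +1·90°
n=6: pose=(4,3,W); sL=50/37, sR=25/18; mL=25/18, mR=2725/1332; mL+mR=1525/444 → advance +1; mR−mL=875/1332 → turn +1·90°
n=7: pose=(3,3,S); sL=40/41, sR=200/153; mL=200/153, mR=10220/6273; mL+mR=6140/2091 → advance +1; mR−mL=2020/6273 → turn +1·90°

0 100/113 100/117 100/117 17350/13221 3 2 E
1 200/169 8/9 8/9 2476/1521 4 2 N
2 50/37 25/18 25/18 2725/1332 4 3 W
3 40/41 200/153 200/153 10220/6273 3 3 S
4 100/113 100/117 100/117 17350/13221 3 2 E
5 200/169 8/9 8/9 2476/1521 4 2 N
6 50/37 25/18 25/18 2725/1332 4 3 W
7 40/41 200/153 200/153 10220/6273 3 3 S
final 3 2 E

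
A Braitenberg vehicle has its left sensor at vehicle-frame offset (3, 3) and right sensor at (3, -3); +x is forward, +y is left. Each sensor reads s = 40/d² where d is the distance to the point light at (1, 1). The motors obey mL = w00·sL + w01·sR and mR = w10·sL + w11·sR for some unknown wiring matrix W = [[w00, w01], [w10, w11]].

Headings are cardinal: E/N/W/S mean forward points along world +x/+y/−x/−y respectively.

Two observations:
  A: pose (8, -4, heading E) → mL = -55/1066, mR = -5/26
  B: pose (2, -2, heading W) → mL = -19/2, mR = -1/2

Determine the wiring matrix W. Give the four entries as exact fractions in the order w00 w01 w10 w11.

1/2 -1 -1/2 0

obs A: pose=(8,-4,E) → sL=5/13, sR=10/41, mL=-55/1066, mR=-5/26
obs B: pose=(2,-2,W) → sL=1, sR=10, mL=-19/2, mR=-1/2
sensor matrix S = [[5/13, 10/41], [1, 10]]; det S = 1920/533
solve [mL_A; mL_B] = S·[w00; w01] and [mR_A; mR_B] = S·[w10; w11]:
  w00 = 1/2, w01 = -1, w10 = -1/2, w11 = 0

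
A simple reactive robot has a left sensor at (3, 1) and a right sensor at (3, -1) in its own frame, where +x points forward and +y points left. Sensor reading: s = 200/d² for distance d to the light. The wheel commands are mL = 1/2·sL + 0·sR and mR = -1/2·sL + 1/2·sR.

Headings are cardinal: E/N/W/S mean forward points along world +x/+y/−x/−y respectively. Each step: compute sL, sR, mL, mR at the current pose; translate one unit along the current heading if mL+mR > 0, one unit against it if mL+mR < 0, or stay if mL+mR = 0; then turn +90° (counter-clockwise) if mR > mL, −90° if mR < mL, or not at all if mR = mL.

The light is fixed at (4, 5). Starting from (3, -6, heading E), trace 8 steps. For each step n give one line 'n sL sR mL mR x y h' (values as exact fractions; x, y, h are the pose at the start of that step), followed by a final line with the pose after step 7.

n=0: pose=(3,-6,E); sL=25/13, sR=50/37; mL=25/26, mR=-275/962; mL+mR=25/37 → advance +1; mR−mL=-600/481 → turn -1·90°
n=1: pose=(4,-6,S); sL=200/197, sR=200/197; mL=100/197, mR=0; mL+mR=100/197 → advance +1; mR−mL=-100/197 → turn -1·90°
n=2: pose=(4,-7,W); sL=100/89, sR=20/13; mL=50/89, mR=240/1157; mL+mR=10/13 → advance +1; mR−mL=-410/1157 → turn -1·90°
n=3: pose=(3,-7,N); sL=40/17, sR=200/81; mL=20/17, mR=80/1377; mL+mR=100/81 → advance +1; mR−mL=-1540/1377 → turn -1·90°
n=4: pose=(3,-6,E); sL=25/13, sR=50/37; mL=25/26, mR=-275/962; mL+mR=25/37 → advance +1; mR−mL=-600/481 → turn -1·90°
n=5: pose=(4,-6,S); sL=200/197, sR=200/197; mL=100/197, mR=0; mL+mR=100/197 → advance +1; mR−mL=-100/197 → turn -1·90°
n=6: pose=(4,-7,W); sL=100/89, sR=20/13; mL=50/89, mR=240/1157; mL+mR=10/13 → advance +1; mR−mL=-410/1157 → turn -1·90°
n=7: pose=(3,-7,N); sL=40/17, sR=200/81; mL=20/17, mR=80/1377; mL+mR=100/81 → advance +1; mR−mL=-1540/1377 → turn -1·90°

0 25/13 50/37 25/26 -275/962 3 -6 E
1 200/197 200/197 100/197 0 4 -6 S
2 100/89 20/13 50/89 240/1157 4 -7 W
3 40/17 200/81 20/17 80/1377 3 -7 N
4 25/13 50/37 25/26 -275/962 3 -6 E
5 200/197 200/197 100/197 0 4 -6 S
6 100/89 20/13 50/89 240/1157 4 -7 W
7 40/17 200/81 20/17 80/1377 3 -7 N
final 3 -6 E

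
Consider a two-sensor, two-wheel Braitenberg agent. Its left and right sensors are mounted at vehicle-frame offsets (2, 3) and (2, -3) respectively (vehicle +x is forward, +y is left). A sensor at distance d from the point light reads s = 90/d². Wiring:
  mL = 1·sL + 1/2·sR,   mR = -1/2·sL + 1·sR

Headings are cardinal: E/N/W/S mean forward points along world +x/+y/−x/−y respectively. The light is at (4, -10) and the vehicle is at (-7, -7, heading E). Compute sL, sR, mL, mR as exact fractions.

10/13 10/9 155/117 85/117

left sensor world pos  = (-5, -4); dL² = 117
right sensor world pos = (-5, -10); dR² = 81
sL = 90/117 = 10/13
sR = 90/81 = 10/9
mL = 1·sL + 1/2·sR = 155/117
mR = -1/2·sL + 1·sR = 85/117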